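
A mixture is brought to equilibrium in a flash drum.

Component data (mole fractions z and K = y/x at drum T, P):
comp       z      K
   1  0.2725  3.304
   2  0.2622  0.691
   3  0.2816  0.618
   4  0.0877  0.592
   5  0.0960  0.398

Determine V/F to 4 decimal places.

Iterate (Newton) starting at V/F = 0.5:
  V/F = 0.5000: g = -0.06468, g' = -0.5044 → V/F = 0.3718
  V/F = 0.3718: g = 0.00462, g' = -0.5855 → V/F = 0.3797
Converged at V/F = 0.3797.

V/F = 0.3797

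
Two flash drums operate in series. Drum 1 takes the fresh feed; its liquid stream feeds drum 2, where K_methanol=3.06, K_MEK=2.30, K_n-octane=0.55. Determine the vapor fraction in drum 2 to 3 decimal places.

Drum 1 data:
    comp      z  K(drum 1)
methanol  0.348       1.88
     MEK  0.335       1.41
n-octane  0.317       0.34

Drum 1:
Material balance + equilibrium reduce to Σ zᵢ(Kᵢ−1)/(1+ψ₁(Kᵢ−1)) = 0.
Check two-phase: ΣzᵢKᵢ = 1.234 > 1 and Σzᵢ/Kᵢ = 1.355 > 1, so g(0) = 0.234 > 0 and g(1) = -0.355 < 0.
Newton–Raphson from ψ₁ = 0.42:
  ψ₁ = 0.420: g = 0.0513, g' = -0.449 → ψ₁ = 0.534
  ψ₁ = 0.534: g = -0.0022, g' = -0.492 → ψ₁ = 0.530
Converged at ψ₁ = 0.530.
Drum-1 compositions:
  methanol: x = 0.237, y = 0.446
  MEK: x = 0.275, y = 0.388
  n-octane: x = 0.487, y = 0.166
Drum-2 feed = drum-1 liquid: z₂ = (0.2373, 0.2752, 0.4874).
Drum 2:
Iterate (Newton) starting at ψ₂ = 0.52:
  ψ₂ = 0.520: g = 0.1632, g' = -0.569 → ψ₂ = 0.807
  ψ₂ = 0.807: g = 0.0138, g' = -0.496 → ψ₂ = 0.835
Converged at ψ₂ = 0.835.
  methanol: x = 0.087, y = 0.267
  MEK: x = 0.132, y = 0.304
  n-octane: x = 0.781, y = 0.429

V/F (drum 2) = 0.835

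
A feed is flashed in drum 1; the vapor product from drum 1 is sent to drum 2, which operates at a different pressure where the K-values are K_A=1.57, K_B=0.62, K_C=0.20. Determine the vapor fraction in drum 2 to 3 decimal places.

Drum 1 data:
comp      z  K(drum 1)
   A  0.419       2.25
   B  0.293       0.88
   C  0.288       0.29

V/F (drum 2) = 0.442

Drum 1:
Rachford–Rice: g(ψ₁) = Σ zᵢ(Kᵢ−1)/(1+ψ₁(Kᵢ−1)) = 0.
Check two-phase: ΣzᵢKᵢ = 1.284 > 1 and Σzᵢ/Kᵢ = 1.512 > 1, so g(0) = 0.284 > 0 and g(1) = -0.512 < 0.
Iterate (Newton) starting at ψ₁ = 0.54:
  ψ₁ = 0.540: g = -0.0565, g' = -0.620 → ψ₁ = 0.449
  ψ₁ = 0.449: g = -0.0018, g' = -0.586 → ψ₁ = 0.446
Converged at ψ₁ = 0.446.
Drum-1 compositions:
  A: x = 0.269, y = 0.605
  B: x = 0.310, y = 0.272
  C: x = 0.421, y = 0.122
Drum-2 feed = drum-1 vapor: z₂ = (0.6054, 0.2724, 0.1222).
Drum 2:
Let ψ₂ = V/F and solve Σ zᵢ(Kᵢ−1)/(1+ψ₂(Kᵢ−1)) = 0.
Check two-phase: ΣzᵢKᵢ = 1.144 > 1 and Σzᵢ/Kᵢ = 1.436 > 1, so g(0) = 0.144 > 0 and g(1) = -0.436 < 0.
Newton iteration, ψ₂⁰ = 0.5:
  ψ₂ = 0.500: g = -0.0222, g' = -0.396 → ψ₂ = 0.444
  ψ₂ = 0.444: g = -0.0008, g' = -0.370 → ψ₂ = 0.442
Converged at ψ₂ = 0.442.
  A: x = 0.484, y = 0.759
  B: x = 0.327, y = 0.203
  C: x = 0.189, y = 0.038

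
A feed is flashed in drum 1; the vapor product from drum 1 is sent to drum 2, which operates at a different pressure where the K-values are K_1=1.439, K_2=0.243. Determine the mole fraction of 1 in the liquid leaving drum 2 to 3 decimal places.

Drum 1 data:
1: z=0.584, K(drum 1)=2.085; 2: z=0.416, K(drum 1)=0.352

x_1 (drum 2) = 0.633

Drum 1:
Rachford–Rice: g(ψ₁) = Σ zᵢ(Kᵢ−1)/(1+ψ₁(Kᵢ−1)) = 0.
Check two-phase: ΣzᵢKᵢ = 1.364 > 1 and Σzᵢ/Kᵢ = 1.462 > 1, so g(0) = 0.364 > 0 and g(1) = -0.462 < 0.
Binary case is linear: z₁(K₁−1)(1+ψ₁(K₂−1)) + z₂(K₂−1)(1+ψ₁(K₁−1)) = 0
⇒ ψ₁ = [z₁(K₁−1)+z₂(K₂−1)] / [−(K₁−1)(K₂−1)] = 0.3641/0.7031 = 0.518
Drum-1 compositions:
  1: x = 0.374, y = 0.780
  2: x = 0.626, y = 0.220
Drum-2 feed = drum-1 vapor: z₂ = (0.7796, 0.2204).
Drum 2:
Rachford–Rice: g(ψ₂) = Σ zᵢ(Kᵢ−1)/(1+ψ₂(Kᵢ−1)) = 0.
Feasibility: ΣzᵢKᵢ = 1.175, Σzᵢ/Kᵢ = 1.449 — both > 1, two phases present.
Newton iteration, ψ₂⁰ = 0.5:
  ψ₂ = 0.500: g = 0.0122, g' = -0.428 → ψ₂ = 0.529
  ψ₂ = 0.529: g = -0.0003, g' = -0.450 → ψ₂ = 0.528
Converged at ψ₂ = 0.528.
  1: x = 0.633, y = 0.911
  2: x = 0.367, y = 0.089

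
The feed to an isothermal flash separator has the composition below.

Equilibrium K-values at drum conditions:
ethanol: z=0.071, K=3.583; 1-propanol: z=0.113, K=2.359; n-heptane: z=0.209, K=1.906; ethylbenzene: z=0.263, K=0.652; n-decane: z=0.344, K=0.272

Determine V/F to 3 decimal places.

Rachford–Rice: g(V/F) = Σ zᵢ(Kᵢ−1)/(1+V/F(Kᵢ−1)) = 0.
Feasibility: ΣzᵢKᵢ = 1.184, Σzᵢ/Kᵢ = 1.845 — both > 1, two phases present.
Iterate (Newton) starting at V/F = 0.5:
  V/F = 0.500: g = -0.2028, g' = -0.743 → V/F = 0.227
  V/F = 0.227: g = -0.0094, g' = -0.727 → V/F = 0.214
Converged at V/F = 0.214.

V/F = 0.214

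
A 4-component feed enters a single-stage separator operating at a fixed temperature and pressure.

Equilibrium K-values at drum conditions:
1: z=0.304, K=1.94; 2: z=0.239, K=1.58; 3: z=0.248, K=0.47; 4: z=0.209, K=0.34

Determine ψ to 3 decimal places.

ψ = 0.327

Rachford–Rice: g(ψ) = Σ zᵢ(Kᵢ−1)/(1+ψ(Kᵢ−1)) = 0.
Feasibility: ΣzᵢKᵢ = 1.155, Σzᵢ/Kᵢ = 1.450 — both > 1, two phases present.
Newton iteration, ψ⁰ = 0.59:
  ψ = 0.590: g = -0.1301, g' = -0.547 → ψ = 0.352
  ψ = 0.352: g = -0.0116, g' = -0.467 → ψ = 0.328
  ψ = 0.328: g = -0.0000, g' = -0.464 → ψ = 0.327
Converged at ψ = 0.327.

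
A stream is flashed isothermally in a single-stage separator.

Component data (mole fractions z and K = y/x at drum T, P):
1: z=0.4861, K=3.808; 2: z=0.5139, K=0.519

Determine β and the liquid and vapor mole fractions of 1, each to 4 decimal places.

β = 0.8276, x_1 = 0.1462, y_1 = 0.5569

Rachford–Rice: g(β) = Σ zᵢ(Kᵢ−1)/(1+β(Kᵢ−1)) = 0.
Feasibility: ΣzᵢKᵢ = 2.1178, Σzᵢ/Kᵢ = 1.1178 — both > 1, two phases present.
Binary case is linear: z₁(K₁−1)(1+β(K₂−1)) + z₂(K₂−1)(1+β(K₁−1)) = 0
⇒ β = [z₁(K₁−1)+z₂(K₂−1)] / [−(K₁−1)(K₂−1)] = 1.11778/1.35065 = 0.8276
Compositions from xᵢ = zᵢ/(1+β(Kᵢ−1)), yᵢ = Kᵢxᵢ:
  1: x = 0.1462, y = 0.5569
  2: x = 0.8538, y = 0.4431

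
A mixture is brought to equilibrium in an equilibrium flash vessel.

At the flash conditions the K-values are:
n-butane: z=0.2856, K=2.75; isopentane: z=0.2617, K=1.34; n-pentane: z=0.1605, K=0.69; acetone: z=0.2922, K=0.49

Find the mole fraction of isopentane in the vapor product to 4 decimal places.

y_isopentane = 0.2830

Let β = V/F and solve Σ zᵢ(Kᵢ−1)/(1+β(Kᵢ−1)) = 0.
Check two-phase: ΣzᵢKᵢ = 1.3900 > 1 and Σzᵢ/Kᵢ = 1.1281 > 1, so g(0) = 0.3900 > 0 and g(1) = -0.1281 < 0.
Iterate (Newton) starting at β = 0.5:
  β = 0.5000: g = 0.08370, g' = -0.4294 → β = 0.6949
  β = 0.6949: g = 0.00326, g' = -0.4053 → β = 0.7030
Converged at β = 0.7030.
Compositions from xᵢ = zᵢ/(1+β(Kᵢ−1)), yᵢ = Kᵢxᵢ:
  n-butane: x = 0.1281, y = 0.3522
  isopentane: x = 0.2112, y = 0.2830
  n-pentane: x = 0.2052, y = 0.1416
  acetone: x = 0.4555, y = 0.2232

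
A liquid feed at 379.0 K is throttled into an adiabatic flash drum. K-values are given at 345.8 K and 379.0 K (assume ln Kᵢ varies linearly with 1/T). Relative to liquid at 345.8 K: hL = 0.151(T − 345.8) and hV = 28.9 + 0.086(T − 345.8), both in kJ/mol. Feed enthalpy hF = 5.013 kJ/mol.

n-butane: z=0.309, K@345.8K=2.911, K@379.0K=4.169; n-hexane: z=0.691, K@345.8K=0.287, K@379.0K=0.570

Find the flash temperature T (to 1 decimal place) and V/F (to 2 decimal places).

Adiabatic flash: solve Rachford–Rice at each trial T, then check hF = ψ·hV(T) + (1−ψ)·hL(T).
  T = 345.8 K: K = (2.911, 0.287), RR gives ψ = 0.072, H_out = 2.075 kJ/mol
  T = 379.0 K: K = (4.169, 0.570), RR gives ψ = 0.501, H_out = 18.399 kJ/mol
  T = 362.4 K: K = (3.512, 0.411), RR gives ψ = 0.249, H_out = 9.447 kJ/mol
  T = 354.1 K: K = (3.205, 0.345), RR gives ψ = 0.158, H_out = 5.740 kJ/mol
  T = 350.0 K: K = (3.058, 0.315), RR gives ψ = 0.115, H_out = 3.940 kJ/mol
  T = 352.1 K: K = (3.133, 0.330), RR gives ψ = 0.137, H_out = 4.863 kJ/mol
Linear interpolation between T = 352.1 (H_out = 4.863) and T = 354.1 (H_out = 5.740) on hF = 5.013 gives T ≈ 352.4 K, at which ψ = 0.14.

T = 352.4 K, V/F = 0.14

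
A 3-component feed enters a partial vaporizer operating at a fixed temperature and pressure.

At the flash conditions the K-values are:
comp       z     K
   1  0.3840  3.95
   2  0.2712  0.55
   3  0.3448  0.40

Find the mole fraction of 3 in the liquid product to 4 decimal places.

x_3 = 0.4948

Newton–Raphson from V/F = 0.5:
  V/F = 0.5000: g = 0.00468, g' = -0.8903 → V/F = 0.5053
Converged at V/F = 0.5053.
Compositions from xᵢ = zᵢ/(1+V/F(Kᵢ−1)), yᵢ = Kᵢxᵢ:
  1: x = 0.1542, y = 0.6090
  2: x = 0.3510, y = 0.1931
  3: x = 0.4948, y = 0.1979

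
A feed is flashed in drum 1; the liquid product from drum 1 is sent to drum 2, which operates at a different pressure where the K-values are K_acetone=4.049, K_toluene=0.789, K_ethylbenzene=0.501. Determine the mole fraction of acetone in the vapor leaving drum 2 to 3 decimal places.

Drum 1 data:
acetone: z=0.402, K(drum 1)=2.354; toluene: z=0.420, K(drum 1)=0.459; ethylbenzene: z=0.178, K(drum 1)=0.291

Drum 1:
Material balance + equilibrium reduce to Σ zᵢ(Kᵢ−1)/(1+ψ₁(Kᵢ−1)) = 0.
g(0) = ΣzᵢKᵢ − 1 = 0.191 and g(1) = 1 − Σzᵢ/Kᵢ = -0.697, so a root lies in (0, 1).
Newton–Raphson from ψ₁ = 0.5:
  ψ₁ = 0.500: g = -0.1824, g' = -0.708 → ψ₁ = 0.242
  ψ₁ = 0.242: g = -0.0040, g' = -0.711 → ψ₁ = 0.237
Converged at ψ₁ = 0.237.
Drum-1 compositions:
  acetone: x = 0.304, y = 0.717
  toluene: x = 0.482, y = 0.221
  ethylbenzene: x = 0.214, y = 0.062
Drum-2 feed = drum-1 liquid: z₂ = (0.3045, 0.4817, 0.2139).
Drum 2:
Let ψ₂ = V/F and solve Σ zᵢ(Kᵢ−1)/(1+ψ₂(Kᵢ−1)) = 0.
g(0) = ΣzᵢKᵢ − 1 = 0.720 and g(1) = 1 − Σzᵢ/Kᵢ = -0.113, so a root lies in (0, 1).
Newton–Raphson from ψ₂ = 0.39:
  ψ₂ = 0.390: g = 0.1808, g' = -0.698 → ψ₂ = 0.649
  ψ₂ = 0.649: g = 0.0361, g' = -0.464 → ψ₂ = 0.727
  ψ₂ = 0.727: g = 0.0012, g' = -0.435 → ψ₂ = 0.729
Converged at ψ₂ = 0.729.
  acetone: x = 0.094, y = 0.382
  toluene: x = 0.569, y = 0.449
  ethylbenzene: x = 0.336, y = 0.168

y_acetone (drum 2) = 0.382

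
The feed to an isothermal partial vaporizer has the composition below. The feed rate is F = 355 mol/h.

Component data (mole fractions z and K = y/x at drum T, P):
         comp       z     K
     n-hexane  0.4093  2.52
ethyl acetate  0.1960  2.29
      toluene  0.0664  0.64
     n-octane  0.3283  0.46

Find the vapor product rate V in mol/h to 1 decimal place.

V = 319.2 mol/h

Iterate (Newton) starting at β = 0.5:
  β = 0.5000: g = 0.23519, g' = -0.6183 → β = 0.8804
  β = 0.8804: g = 0.01152, g' = -0.6108 → β = 0.8993
  β = 0.8993: g = -0.00008, g' = -0.6193 → β = 0.8991
Converged at β = 0.8991.
Then V = β·F = 0.8991·355 = 319.2 mol/h and L = F − V = 35.8 mol/h.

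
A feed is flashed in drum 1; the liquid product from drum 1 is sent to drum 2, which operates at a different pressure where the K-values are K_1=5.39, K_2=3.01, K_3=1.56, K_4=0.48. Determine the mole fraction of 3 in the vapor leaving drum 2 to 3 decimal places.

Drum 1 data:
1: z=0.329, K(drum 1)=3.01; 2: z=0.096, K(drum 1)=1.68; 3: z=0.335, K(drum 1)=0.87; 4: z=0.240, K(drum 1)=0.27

y_3 (drum 2) = 0.399

Drum 1:
Rachford–Rice: g(ψ₁) = Σ zᵢ(Kᵢ−1)/(1+ψ₁(Kᵢ−1)) = 0.
g(0) = ΣzᵢKᵢ − 1 = 0.508 and g(1) = 1 − Σzᵢ/Kᵢ = -0.440, so a root lies in (0, 1).
Newton iteration, ψ₁⁰ = 0.47:
  ψ₁ = 0.470: g = 0.0764, g' = -0.680 → ψ₁ = 0.582
Converged at ψ₁ = 0.582.
Drum-1 compositions:
  1: x = 0.152, y = 0.457
  2: x = 0.069, y = 0.116
  3: x = 0.362, y = 0.315
  4: x = 0.417, y = 0.113
Drum-2 feed = drum-1 liquid: z₂ = (0.1517, 0.0688, 0.3624, 0.4171).
Drum 2:
Iterate (Newton) starting at ψ₂ = 0.5:
  ψ₂ = 0.500: g = 0.1428, g' = -0.631 → ψ₂ = 0.726
  ψ₂ = 0.726: g = 0.0109, g' = -0.561 → ψ₂ = 0.746
Converged at ψ₂ = 0.746.
  1: x = 0.035, y = 0.191
  2: x = 0.028, y = 0.083
  3: x = 0.256, y = 0.399
  4: x = 0.681, y = 0.327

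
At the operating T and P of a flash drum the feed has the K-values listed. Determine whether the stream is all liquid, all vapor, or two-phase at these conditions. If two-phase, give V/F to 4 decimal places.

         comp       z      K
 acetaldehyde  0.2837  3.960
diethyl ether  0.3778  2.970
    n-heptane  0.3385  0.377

ΣzᵢKᵢ = 2.3731; Σzᵢ/Kᵢ = 1.0967.
Both exceed 1, so a two-phase solution exists.
Let ψ = V/F and solve Σ zᵢ(Kᵢ−1)/(1+ψ(Kᵢ−1)) = 0.
Newton–Raphson from ψ = 0.6:
  ψ = 0.6000: g = 0.30683, g' = -0.9656 → ψ = 0.9178
  ψ = 0.9178: g = -0.00146, g' = -1.0823 → ψ = 0.9164
Converged at ψ = 0.9164.

two-phase, V/F = 0.9164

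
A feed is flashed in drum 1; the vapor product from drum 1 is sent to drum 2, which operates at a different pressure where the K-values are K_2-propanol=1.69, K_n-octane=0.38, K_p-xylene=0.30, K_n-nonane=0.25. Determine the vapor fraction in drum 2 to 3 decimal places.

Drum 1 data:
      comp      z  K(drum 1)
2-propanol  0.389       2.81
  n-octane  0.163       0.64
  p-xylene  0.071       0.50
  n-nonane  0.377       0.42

V/F (drum 2) = 0.342

Drum 1:
Material balance + equilibrium reduce to Σ zᵢ(Kᵢ−1)/(1+ψ₁(Kᵢ−1)) = 0.
Feasibility: ΣzᵢKᵢ = 1.391, Σzᵢ/Kᵢ = 1.433 — both > 1, two phases present.
Newton–Raphson from ψ₁ = 0.33:
  ψ₁ = 0.330: g = 0.0613, g' = -0.746 → ψ₁ = 0.412
  ψ₁ = 0.412: g = 0.0023, g' = -0.694 → ψ₁ = 0.415
Converged at ψ₁ = 0.415.
Drum-1 compositions:
  2-propanol: x = 0.222, y = 0.624
  n-octane: x = 0.192, y = 0.123
  p-xylene: x = 0.090, y = 0.045
  n-nonane: x = 0.497, y = 0.209
Drum-2 feed = drum-1 vapor: z₂ = (0.6239, 0.1227, 0.0448, 0.2086).
Drum 2:
Material balance + equilibrium reduce to Σ zᵢ(Kᵢ−1)/(1+ψ₂(Kᵢ−1)) = 0.
Feasibility: ΣzᵢKᵢ = 1.167, Σzᵢ/Kᵢ = 1.676 — both > 1, two phases present.
Newton–Raphson from ψ₂ = 0.5:
  ψ₂ = 0.500: g = -0.0887, g' = -0.616 → ψ₂ = 0.356
  ψ₂ = 0.356: g = -0.0071, g' = -0.526 → ψ₂ = 0.342
Converged at ψ₂ = 0.342.
  2-propanol: x = 0.505, y = 0.853
  n-octane: x = 0.156, y = 0.059
  p-xylene: x = 0.059, y = 0.018
  n-nonane: x = 0.281, y = 0.070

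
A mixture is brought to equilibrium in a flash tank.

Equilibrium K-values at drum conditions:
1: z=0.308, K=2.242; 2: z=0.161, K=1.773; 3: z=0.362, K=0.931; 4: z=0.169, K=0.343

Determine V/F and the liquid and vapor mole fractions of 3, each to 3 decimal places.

V/F = 0.817, x_3 = 0.384, y_3 = 0.357

Rachford–Rice: g(V/F) = Σ zᵢ(Kᵢ−1)/(1+V/F(Kᵢ−1)) = 0.
Check two-phase: ΣzᵢKᵢ = 1.371 > 1 and Σzᵢ/Kᵢ = 1.110 > 1, so g(0) = 0.371 > 0 and g(1) = -0.110 < 0.
Iterate (Newton) starting at V/F = 0.55:
  V/F = 0.550: g = 0.1148, g' = -0.396 → V/F = 0.840
  V/F = 0.840: g = -0.0116, g' = -0.514 → V/F = 0.817
Converged at V/F = 0.817.
Compositions from xᵢ = zᵢ/(1+V/F(Kᵢ−1)), yᵢ = Kᵢxᵢ:
  1: x = 0.153, y = 0.343
  2: x = 0.099, y = 0.175
  3: x = 0.384, y = 0.357
  4: x = 0.365, y = 0.125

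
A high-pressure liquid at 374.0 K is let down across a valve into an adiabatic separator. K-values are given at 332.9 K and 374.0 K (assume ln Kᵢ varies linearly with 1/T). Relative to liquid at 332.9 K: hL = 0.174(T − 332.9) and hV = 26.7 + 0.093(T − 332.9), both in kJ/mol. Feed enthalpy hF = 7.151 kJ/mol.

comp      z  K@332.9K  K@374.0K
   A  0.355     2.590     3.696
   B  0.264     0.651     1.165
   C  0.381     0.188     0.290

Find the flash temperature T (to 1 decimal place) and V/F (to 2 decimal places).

T = 339.9 K, V/F = 0.23

Adiabatic flash: solve Rachford–Rice at each trial T, then check hF = ψ·hV(T) + (1−ψ)·hL(T).
  T = 332.9 K: K = (2.590, 0.651, 0.188), RR gives ψ = 0.157, H_out = 4.182 kJ/mol
  T = 374.0 K: K = (3.696, 1.165, 0.290), RR gives ψ = 0.530, H_out = 19.547 kJ/mol
  T = 353.4 K: K = (3.125, 0.885, 0.236), RR gives ψ = 0.354, H_out = 12.434 kJ/mol
  T = 343.1 K: K = (2.852, 0.762, 0.211), RR gives ψ = 0.259, H_out = 8.468 kJ/mol
  T = 338.0 K: K = (2.720, 0.705, 0.200), RR gives ψ = 0.209, H_out = 6.377 kJ/mol
  T = 340.6 K: K = (2.787, 0.734, 0.206), RR gives ψ = 0.235, H_out = 7.455 kJ/mol
  T = 339.3 K: K = (2.753, 0.719, 0.203), RR gives ψ = 0.222, H_out = 6.920 kJ/mol
Linear interpolation between T = 339.3 (H_out = 6.920) and T = 340.6 (H_out = 7.455) on hF = 7.151 gives T ≈ 339.9 K, at which ψ = 0.23.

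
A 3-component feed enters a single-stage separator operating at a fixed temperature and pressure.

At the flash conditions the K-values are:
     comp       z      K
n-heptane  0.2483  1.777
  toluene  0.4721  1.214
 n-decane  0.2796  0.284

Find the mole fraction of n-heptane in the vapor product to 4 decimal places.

Newton–Raphson from β = 0.5:
  β = 0.5000: g = -0.08162, g' = -0.4432 → β = 0.3158
  β = 0.3158: g = -0.00915, g' = -0.3550 → β = 0.2901
  β = 0.2901: g = -0.00010, g' = -0.3473 → β = 0.2898
Converged at β = 0.2898.
Compositions from xᵢ = zᵢ/(1+β(Kᵢ−1)), yᵢ = Kᵢxᵢ:
  n-heptane: x = 0.2027, y = 0.3601
  toluene: x = 0.4445, y = 0.5397
  n-decane: x = 0.3528, y = 0.1002

y_n-heptane = 0.3601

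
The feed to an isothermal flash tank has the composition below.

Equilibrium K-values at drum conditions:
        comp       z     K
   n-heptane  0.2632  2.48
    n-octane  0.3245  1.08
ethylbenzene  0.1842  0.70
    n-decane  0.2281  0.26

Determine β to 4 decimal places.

β = 0.3347

Let β = V/F and solve Σ zᵢ(Kᵢ−1)/(1+β(Kᵢ−1)) = 0.
g(0) = ΣzᵢKᵢ − 1 = 0.1914 and g(1) = 1 − Σzᵢ/Kᵢ = -0.5470, so a root lies in (0, 1).
Iterate (Newton) starting at β = 0.5:
  β = 0.5000: g = -0.08411, g' = -0.5300 → β = 0.3413
  β = 0.3413: g = -0.00332, g' = -0.5006 → β = 0.3347
Converged at β = 0.3347.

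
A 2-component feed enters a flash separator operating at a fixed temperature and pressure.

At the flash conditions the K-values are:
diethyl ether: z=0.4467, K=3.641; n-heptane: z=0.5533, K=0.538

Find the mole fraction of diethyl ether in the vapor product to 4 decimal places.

y_diethyl ether = 0.5421

Let β = V/F and solve Σ zᵢ(Kᵢ−1)/(1+β(Kᵢ−1)) = 0.
Check two-phase: ΣzᵢKᵢ = 1.9241 > 1 and Σzᵢ/Kᵢ = 1.1511 > 1, so g(0) = 0.9241 > 0 and g(1) = -0.1511 < 0.
Binary case is linear: z₁(K₁−1)(1+β(K₂−1)) + z₂(K₂−1)(1+β(K₁−1)) = 0
⇒ β = [z₁(K₁−1)+z₂(K₂−1)] / [−(K₁−1)(K₂−1)] = 0.92411/1.22014 = 0.7574
Compositions from xᵢ = zᵢ/(1+β(Kᵢ−1)), yᵢ = Kᵢxᵢ:
  diethyl ether: x = 0.1489, y = 0.5421
  n-heptane: x = 0.8511, y = 0.4579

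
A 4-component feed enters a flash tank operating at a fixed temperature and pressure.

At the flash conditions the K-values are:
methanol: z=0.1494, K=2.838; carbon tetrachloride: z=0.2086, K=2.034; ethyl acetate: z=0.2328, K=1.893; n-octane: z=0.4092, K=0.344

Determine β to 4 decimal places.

β = 0.5411

Let β = V/F and solve Σ zᵢ(Kᵢ−1)/(1+β(Kᵢ−1)) = 0.
Check two-phase: ΣzᵢKᵢ = 1.4297 > 1 and Σzᵢ/Kᵢ = 1.4677 > 1, so g(0) = 0.4297 > 0 and g(1) = -0.4677 < 0.
Iterate (Newton) starting at β = 0.5:
  β = 0.5000: g = 0.02954, g' = -0.7126 → β = 0.5415
  β = 0.5415: g = -0.00026, g' = -0.7263 → β = 0.5411
Converged at β = 0.5411.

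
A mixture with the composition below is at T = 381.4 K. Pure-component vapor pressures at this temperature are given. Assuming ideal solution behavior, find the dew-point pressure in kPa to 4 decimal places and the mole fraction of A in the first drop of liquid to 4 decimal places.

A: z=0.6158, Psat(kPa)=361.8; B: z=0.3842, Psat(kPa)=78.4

Pdew = 151.4565 kPa, x_A = 0.2578

At the dew point ψ → 1, so Σzᵢ/Kᵢ = 1 with Kᵢ = Pᵢˢᵃᵗ/P ⇒ 1/P = Σzᵢ/Pᵢˢᵃᵗ.
1/P = 0.6158/361.8 + 0.3842/78.4 = 0.0066026 ⇒ P = 151.4565 kPa
xᵢ = zᵢP/Pᵢˢᵃᵗ ⇒ x_A = 0.6158·151.4565/361.8 = 0.2578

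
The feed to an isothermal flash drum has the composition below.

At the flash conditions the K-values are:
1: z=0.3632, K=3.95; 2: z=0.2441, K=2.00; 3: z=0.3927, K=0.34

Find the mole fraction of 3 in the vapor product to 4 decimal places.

Newton–Raphson from ψ = 0.5:
  ψ = 0.5000: g = 0.20880, g' = -1.0055 → ψ = 0.7076
  ψ = 0.7076: g = 0.00365, g' = -1.0175 → ψ = 0.7112
Converged at ψ = 0.7112.
Compositions from xᵢ = zᵢ/(1+ψ(Kᵢ−1)), yᵢ = Kᵢxᵢ:
  1: x = 0.1172, y = 0.4631
  2: x = 0.1426, y = 0.2853
  3: x = 0.7401, y = 0.2516

y_3 = 0.2516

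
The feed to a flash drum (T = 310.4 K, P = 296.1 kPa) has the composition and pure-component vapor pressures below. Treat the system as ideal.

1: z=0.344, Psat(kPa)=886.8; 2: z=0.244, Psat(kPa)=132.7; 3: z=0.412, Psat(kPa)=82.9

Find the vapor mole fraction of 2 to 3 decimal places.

y_2 = 0.122

Raoult's law: Kᵢ = Pᵢˢᵃᵗ/P = Pᵢˢᵃᵗ/296.1.
  K_1 = 886.8/296.1 = 2.99493, K_2 = 132.7/296.1 = 0.44816, K_3 = 82.9/296.1 = 0.27997
Rachford–Rice: g(ψ) = Σ zᵢ(Kᵢ−1)/(1+ψ(Kᵢ−1)) = 0.
Feasibility: ΣzᵢKᵢ = 1.255, Σzᵢ/Kᵢ = 2.131 — both > 1, two phases present.
Newton iteration, ψ⁰ = 0.33:
  ψ = 0.330: g = -0.1399, g' = -0.976 → ψ = 0.187
  ψ = 0.187: g = 0.0072, g' = -1.104 → ψ = 0.193
Converged at ψ = 0.193.
Compositions from xᵢ = zᵢ/(1+ψ(Kᵢ−1)), yᵢ = Kᵢxᵢ:
  1: x = 0.248, y = 0.744
  2: x = 0.273, y = 0.122
  3: x = 0.479, y = 0.134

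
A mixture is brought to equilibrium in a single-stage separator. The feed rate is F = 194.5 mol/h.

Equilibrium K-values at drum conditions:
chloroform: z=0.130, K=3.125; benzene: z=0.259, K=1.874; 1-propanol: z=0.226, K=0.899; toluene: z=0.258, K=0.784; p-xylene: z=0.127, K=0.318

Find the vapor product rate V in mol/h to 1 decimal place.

V = 134.0 mol/h

Let ψ = V/F and solve Σ zᵢ(Kᵢ−1)/(1+ψ(Kᵢ−1)) = 0.
Check two-phase: ΣzᵢKᵢ = 1.337 > 1 and Σzᵢ/Kᵢ = 1.160 > 1, so g(0) = 0.337 > 0 and g(1) = -0.160 < 0.
Iterate (Newton) starting at ψ = 0.5:
  ψ = 0.500: g = 0.0735, g' = -0.388 → ψ = 0.690
  ψ = 0.690: g = -0.0003, g' = -0.403 → ψ = 0.689
Converged at ψ = 0.689.
Then V = ψ·F = 0.6890·194.5 = 134.0 mol/h and L = F − V = 60.5 mol/h.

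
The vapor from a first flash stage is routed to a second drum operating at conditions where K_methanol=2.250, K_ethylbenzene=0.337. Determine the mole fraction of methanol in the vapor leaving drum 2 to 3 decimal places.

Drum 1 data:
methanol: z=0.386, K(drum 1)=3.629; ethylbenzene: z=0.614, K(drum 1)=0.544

y_methanol (drum 2) = 0.780

Drum 1:
Newton–Raphson from ψ₁ = 0.6:
  ψ₁ = 0.600: g = 0.0083, g' = -0.644 → ψ₁ = 0.613
Converged at ψ₁ = 0.613.
Drum-1 compositions:
  methanol: x = 0.148, y = 0.536
  ethylbenzene: x = 0.852, y = 0.464
Drum-2 feed = drum-1 vapor: z₂ = (0.5364, 0.4636).
Drum 2:
Iterate (Newton) starting at ψ₂ = 0.61:
  ψ₂ = 0.610: g = -0.1356, g' = -0.844 → ψ₂ = 0.449
  ψ₂ = 0.449: g = -0.0084, g' = -0.757 → ψ₂ = 0.438
Converged at ψ₂ = 0.438.
  methanol: x = 0.347, y = 0.780
  ethylbenzene: x = 0.653, y = 0.220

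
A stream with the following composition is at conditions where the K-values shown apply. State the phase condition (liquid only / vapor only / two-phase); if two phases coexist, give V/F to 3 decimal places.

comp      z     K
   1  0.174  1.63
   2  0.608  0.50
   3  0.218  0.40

ΣzᵢKᵢ = 0.675; Σzᵢ/Kᵢ = 1.868.
Since ΣzᵢKᵢ < 1 the mixture is below its bubble point — single liquid phase.

liquid only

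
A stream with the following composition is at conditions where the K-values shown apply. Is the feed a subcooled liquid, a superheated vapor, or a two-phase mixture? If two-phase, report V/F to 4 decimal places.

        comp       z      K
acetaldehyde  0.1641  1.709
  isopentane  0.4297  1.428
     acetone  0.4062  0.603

two-phase, V/F = 0.6803

ΣzᵢKᵢ = 1.1390; Σzᵢ/Kᵢ = 1.0706.
Both exceed 1, so a two-phase solution exists.
Newton iteration, ψ⁰ = 0.4:
  ψ = 0.4000: g = 0.05597, g' = -0.1979 → ψ = 0.6828
  ψ = 0.6828: g = -0.00051, g' = -0.2051 → ψ = 0.6803
Converged at ψ = 0.6803.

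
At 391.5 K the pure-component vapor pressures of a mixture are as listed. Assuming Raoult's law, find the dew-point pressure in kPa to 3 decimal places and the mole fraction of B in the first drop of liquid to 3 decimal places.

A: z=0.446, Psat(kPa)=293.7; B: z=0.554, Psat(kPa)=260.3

At the dew point ψ → 1, so Σzᵢ/Kᵢ = 1 with Kᵢ = Pᵢˢᵃᵗ/P ⇒ 1/P = Σzᵢ/Pᵢˢᵃᵗ.
1/P = 0.446/293.7 + 0.554/260.3 = 0.003647 ⇒ P = 274.208 kPa
xᵢ = zᵢP/Pᵢˢᵃᵗ ⇒ x_B = 0.554·274.208/260.3 = 0.584

Pdew = 274.208 kPa, x_B = 0.584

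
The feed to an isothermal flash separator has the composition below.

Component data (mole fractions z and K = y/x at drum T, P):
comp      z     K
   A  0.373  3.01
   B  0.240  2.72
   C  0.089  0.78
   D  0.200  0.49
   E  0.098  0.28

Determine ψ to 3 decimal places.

Let ψ = V/F and solve Σ zᵢ(Kᵢ−1)/(1+ψ(Kᵢ−1)) = 0.
g(0) = ΣzᵢKᵢ − 1 = 0.970 and g(1) = 1 − Σzᵢ/Kᵢ = -0.084, so a root lies in (0, 1).
Iterate (Newton) starting at ψ = 0.56:
  ψ = 0.560: g = 0.2796, g' = -0.768 → ψ = 0.924
  ψ = 0.924: g = -0.0066, g' = -0.937 → ψ = 0.917
Converged at ψ = 0.917.

ψ = 0.917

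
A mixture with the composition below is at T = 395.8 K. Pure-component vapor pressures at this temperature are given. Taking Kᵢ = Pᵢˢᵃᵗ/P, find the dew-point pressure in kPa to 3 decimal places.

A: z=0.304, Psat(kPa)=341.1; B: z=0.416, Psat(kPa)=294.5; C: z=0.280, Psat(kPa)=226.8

At the dew point ψ → 1, so Σzᵢ/Kᵢ = 1 with Kᵢ = Pᵢˢᵃᵗ/P ⇒ 1/P = Σzᵢ/Pᵢˢᵃᵗ.
1/P = 0.304/341.1 + 0.416/294.5 + 0.280/226.8 = 0.003538 ⇒ P = 282.616 kPa

Pdew = 282.616 kPa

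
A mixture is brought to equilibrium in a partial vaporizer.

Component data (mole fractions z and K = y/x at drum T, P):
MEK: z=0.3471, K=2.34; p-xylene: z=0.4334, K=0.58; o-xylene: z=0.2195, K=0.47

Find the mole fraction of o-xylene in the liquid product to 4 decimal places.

x_o-xylene = 0.2563

Newton–Raphson from V/F = 0.44:
  V/F = 0.4400: g = -0.08241, g' = -0.4666 → V/F = 0.2634
  V/F = 0.2634: g = 0.00391, g' = -0.5204 → V/F = 0.2709
Converged at V/F = 0.2709.
Compositions from xᵢ = zᵢ/(1+V/F(Kᵢ−1)), yᵢ = Kᵢxᵢ:
  MEK: x = 0.2547, y = 0.5959
  p-xylene: x = 0.4890, y = 0.2836
  o-xylene: x = 0.2563, y = 0.1205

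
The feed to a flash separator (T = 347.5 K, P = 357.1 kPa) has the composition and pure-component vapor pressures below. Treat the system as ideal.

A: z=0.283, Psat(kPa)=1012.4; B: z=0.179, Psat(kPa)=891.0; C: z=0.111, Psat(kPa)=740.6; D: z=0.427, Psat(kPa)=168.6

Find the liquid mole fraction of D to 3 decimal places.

x_D = 0.746

Raoult's law: Kᵢ = Pᵢˢᵃᵗ/P = Pᵢˢᵃᵗ/357.1.
  K_A = 1012.4/357.1 = 2.83506, K_B = 891.0/357.1 = 2.49510, K_C = 740.6/357.1 = 2.07393, K_D = 168.6/357.1 = 0.47214
Iterate (Newton) starting at V/F = 0.44:
  V/F = 0.440: g = 0.2361, g' = -0.698 → V/F = 0.778
  V/F = 0.778: g = 0.0200, g' = -0.628 → V/F = 0.810
Converged at V/F = 0.810.
Compositions from xᵢ = zᵢ/(1+V/F(Kᵢ−1)), yᵢ = Kᵢxᵢ:
  A: x = 0.114, y = 0.323
  B: x = 0.081, y = 0.202
  C: x = 0.059, y = 0.123
  D: x = 0.746, y = 0.352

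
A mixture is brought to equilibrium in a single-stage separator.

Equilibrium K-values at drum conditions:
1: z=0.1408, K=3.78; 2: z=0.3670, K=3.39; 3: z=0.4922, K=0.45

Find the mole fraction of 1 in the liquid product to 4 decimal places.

x_1 = 0.0467

Rachford–Rice: g(β) = Σ zᵢ(Kᵢ−1)/(1+β(Kᵢ−1)) = 0.
g(0) = ΣzᵢKᵢ − 1 = 0.9978 and g(1) = 1 − Σzᵢ/Kᵢ = -0.2393, so a root lies in (0, 1).
Iterate (Newton) starting at β = 0.43:
  β = 0.4300: g = 0.25630, g' = -0.9910 → β = 0.6886
  β = 0.6886: g = 0.03008, g' = -0.8133 → β = 0.7256
  β = 0.7256: g = 0.00004, g' = -0.8123 → β = 0.7257
Converged at β = 0.7257.
Compositions from xᵢ = zᵢ/(1+β(Kᵢ−1)), yᵢ = Kᵢxᵢ:
  1: x = 0.0467, y = 0.1764
  2: x = 0.1342, y = 0.4550
  3: x = 0.8191, y = 0.3686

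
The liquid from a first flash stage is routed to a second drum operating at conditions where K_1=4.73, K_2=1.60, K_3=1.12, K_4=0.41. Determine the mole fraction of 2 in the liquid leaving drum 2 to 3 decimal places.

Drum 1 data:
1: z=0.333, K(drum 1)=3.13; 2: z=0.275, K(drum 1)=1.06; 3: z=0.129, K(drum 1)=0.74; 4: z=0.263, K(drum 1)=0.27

Drum 1:
Rachford–Rice: g(ψ₁) = Σ zᵢ(Kᵢ−1)/(1+ψ₁(Kᵢ−1)) = 0.
Check two-phase: ΣzᵢKᵢ = 1.500 > 1 and Σzᵢ/Kᵢ = 1.514 > 1, so g(0) = 0.500 > 0 and g(1) = -0.514 < 0.
Iterate (Newton) starting at ψ₁ = 0.5:
  ψ₁ = 0.500: g = 0.0186, g' = -0.714 → ψ₁ = 0.526
Converged at ψ₁ = 0.526.
Drum-1 compositions:
  1: x = 0.157, y = 0.492
  2: x = 0.267, y = 0.283
  3: x = 0.149, y = 0.111
  4: x = 0.427, y = 0.115
Drum-2 feed = drum-1 liquid: z₂ = (0.1570, 0.2666, 0.1494, 0.4269).
Drum 2:
Iterate (Newton) starting at ψ₂ = 0.5:
  ψ₂ = 0.500: g = -0.0129, g' = -0.624 → ψ₂ = 0.479
Converged at ψ₂ = 0.479.
  1: x = 0.056, y = 0.266
  2: x = 0.207, y = 0.331
  3: x = 0.141, y = 0.158
  4: x = 0.595, y = 0.244

x_2 (drum 2) = 0.207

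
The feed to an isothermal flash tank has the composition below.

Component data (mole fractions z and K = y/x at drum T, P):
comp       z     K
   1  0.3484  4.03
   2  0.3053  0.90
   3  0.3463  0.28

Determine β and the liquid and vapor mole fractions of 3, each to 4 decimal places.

Iterate (Newton) starting at β = 0.5:
  β = 0.5000: g = -0.00198, g' = -0.9474 → β = 0.4979
Converged at β = 0.4979.
Compositions from xᵢ = zᵢ/(1+β(Kᵢ−1)), yᵢ = Kᵢxᵢ:
  1: x = 0.1389, y = 0.5597
  2: x = 0.3213, y = 0.2892
  3: x = 0.5398, y = 0.1512

β = 0.4979, x_3 = 0.5398, y_3 = 0.1512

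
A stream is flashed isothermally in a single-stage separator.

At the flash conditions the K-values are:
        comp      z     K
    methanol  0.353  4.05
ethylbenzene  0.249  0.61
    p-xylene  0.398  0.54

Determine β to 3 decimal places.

β = 0.601

Let β = V/F and solve Σ zᵢ(Kᵢ−1)/(1+β(Kᵢ−1)) = 0.
g(0) = ΣzᵢKᵢ − 1 = 0.796 and g(1) = 1 − Σzᵢ/Kᵢ = -0.232, so a root lies in (0, 1).
Iterate (Newton) starting at β = 0.5:
  β = 0.500: g = 0.0680, g' = -0.716 → β = 0.595
  β = 0.595: g = 0.0040, g' = -0.638 → β = 0.601
Converged at β = 0.601.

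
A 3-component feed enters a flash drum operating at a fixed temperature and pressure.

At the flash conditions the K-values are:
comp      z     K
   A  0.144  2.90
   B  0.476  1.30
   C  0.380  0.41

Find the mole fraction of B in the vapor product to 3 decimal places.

Material balance + equilibrium reduce to Σ zᵢ(Kᵢ−1)/(1+V/F(Kᵢ−1)) = 0.
Feasibility: ΣzᵢKᵢ = 1.192, Σzᵢ/Kᵢ = 1.343 — both > 1, two phases present.
Newton iteration, V/F⁰ = 0.54:
  V/F = 0.540: g = -0.0711, g' = -0.443 → V/F = 0.380
  V/F = 0.380: g = -0.0018, g' = -0.430 → V/F = 0.376
Converged at V/F = 0.376.
Compositions from xᵢ = zᵢ/(1+V/F(Kᵢ−1)), yᵢ = Kᵢxᵢ:
  A: x = 0.084, y = 0.244
  B: x = 0.428, y = 0.556
  C: x = 0.488, y = 0.200

y_B = 0.556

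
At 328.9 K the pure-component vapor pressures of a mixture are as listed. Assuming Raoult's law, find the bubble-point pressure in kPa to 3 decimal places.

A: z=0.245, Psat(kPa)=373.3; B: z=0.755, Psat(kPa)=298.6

Pbub = 316.901 kPa

At the bubble point ψ → 0, so ΣzᵢKᵢ = 1 with Kᵢ = Pᵢˢᵃᵗ/P ⇒ P = ΣzᵢPᵢˢᵃᵗ.
P = 0.245·373.3 + 0.755·298.6 = 316.901 kPa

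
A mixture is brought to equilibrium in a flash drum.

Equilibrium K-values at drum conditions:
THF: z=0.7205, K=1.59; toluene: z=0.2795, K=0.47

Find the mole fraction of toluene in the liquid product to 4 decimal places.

Newton–Raphson from V/F = 0.35:
  V/F = 0.3500: g = 0.17047, g' = -0.2906 → V/F = 0.9365
  V/F = 0.9365: g = -0.02032, g' = -0.4136 → V/F = 0.8874
  V/F = 0.8874: g = -0.00065, g' = -0.3879 → V/F = 0.8857
Converged at V/F = 0.8857.
Compositions from xᵢ = zᵢ/(1+V/F(Kᵢ−1)), yᵢ = Kᵢxᵢ:
  THF: x = 0.4732, y = 0.7524
  toluene: x = 0.5268, y = 0.2476

x_toluene = 0.5268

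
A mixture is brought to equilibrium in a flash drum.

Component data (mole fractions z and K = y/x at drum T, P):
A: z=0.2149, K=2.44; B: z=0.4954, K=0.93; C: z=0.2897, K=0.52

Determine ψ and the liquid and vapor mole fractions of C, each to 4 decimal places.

Iterate (Newton) starting at ψ = 0.31:
  ψ = 0.3100: g = 0.01514, g' = -0.3077 → ψ = 0.3592
  ψ = 0.3592: g = 0.00036, g' = -0.2936 → ψ = 0.3604
Converged at ψ = 0.3604.
Compositions from xᵢ = zᵢ/(1+ψ(Kᵢ−1)), yᵢ = Kᵢxᵢ:
  A: x = 0.1415, y = 0.3452
  B: x = 0.5082, y = 0.4726
  C: x = 0.3503, y = 0.1822

ψ = 0.3604, x_C = 0.3503, y_C = 0.1822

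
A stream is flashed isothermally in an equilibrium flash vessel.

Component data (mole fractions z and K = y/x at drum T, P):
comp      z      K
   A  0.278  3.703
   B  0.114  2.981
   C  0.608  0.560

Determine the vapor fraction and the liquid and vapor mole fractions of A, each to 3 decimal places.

Newton–Raphson from ψ = 0.5:
  ψ = 0.500: g = 0.0900, g' = -0.674 → ψ = 0.634
  ψ = 0.634: g = 0.0062, g' = -0.590 → ψ = 0.644
Converged at ψ = 0.644.
Compositions from xᵢ = zᵢ/(1+ψ(Kᵢ−1)), yᵢ = Kᵢxᵢ:
  A: x = 0.101, y = 0.376
  B: x = 0.050, y = 0.149
  C: x = 0.849, y = 0.475

ψ = 0.644, x_A = 0.101, y_A = 0.376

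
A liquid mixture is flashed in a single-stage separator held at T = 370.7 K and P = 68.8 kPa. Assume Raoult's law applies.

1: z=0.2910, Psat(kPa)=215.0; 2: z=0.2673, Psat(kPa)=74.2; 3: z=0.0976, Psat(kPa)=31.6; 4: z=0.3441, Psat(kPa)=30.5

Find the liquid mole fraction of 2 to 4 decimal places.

x_2 = 0.2578

Raoult's law: Kᵢ = Pᵢˢᵃᵗ/P = Pᵢˢᵃᵗ/68.8.
  K_1 = 215.0/68.8 = 3.125000, K_2 = 74.2/68.8 = 1.078488, K_3 = 31.6/68.8 = 0.459302, K_4 = 30.5/68.8 = 0.443314
Rachford–Rice: g(β) = Σ zᵢ(Kᵢ−1)/(1+β(Kᵢ−1)) = 0.
Feasibility: ΣzᵢKᵢ = 1.3950, Σzᵢ/Kᵢ = 1.3297 — both > 1, two phases present.
Newton iteration, β⁰ = 0.5:
  β = 0.5000: g = -0.01776, g' = -0.5688 → β = 0.4688
  β = 0.4688: g = 0.00013, g' = -0.5778 → β = 0.4690
Converged at β = 0.4690.
Compositions from xᵢ = zᵢ/(1+β(Kᵢ−1)), yᵢ = Kᵢxᵢ:
  1: x = 0.1457, y = 0.4555
  2: x = 0.2578, y = 0.2780
  3: x = 0.1308, y = 0.0601
  4: x = 0.4657, y = 0.2064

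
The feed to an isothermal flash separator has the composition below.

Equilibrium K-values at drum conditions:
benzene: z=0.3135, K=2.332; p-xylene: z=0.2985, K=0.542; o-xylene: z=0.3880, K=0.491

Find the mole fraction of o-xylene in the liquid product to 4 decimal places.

x_o-xylene = 0.4151

Newton iteration, ψ⁰ = 0.5:
  ψ = 0.5000: g = -0.19158, g' = -0.4866 → ψ = 0.1063
  ψ = 0.1063: g = 0.01330, g' = -0.6083 → ψ = 0.1281
  ψ = 0.1281: g = 0.00019, g' = -0.5916 → ψ = 0.1285
Converged at ψ = 0.1285.
Compositions from xᵢ = zᵢ/(1+ψ(Kᵢ−1)), yᵢ = Kᵢxᵢ:
  benzene: x = 0.2677, y = 0.6243
  p-xylene: x = 0.3172, y = 0.1719
  o-xylene: x = 0.4151, y = 0.2038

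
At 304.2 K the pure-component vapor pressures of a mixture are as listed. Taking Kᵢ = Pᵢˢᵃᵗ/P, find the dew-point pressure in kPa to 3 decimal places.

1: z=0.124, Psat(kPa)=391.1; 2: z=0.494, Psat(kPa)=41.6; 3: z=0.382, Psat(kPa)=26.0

Pdew = 37.196 kPa

At the dew point ψ → 1, so Σzᵢ/Kᵢ = 1 with Kᵢ = Pᵢˢᵃᵗ/P ⇒ 1/P = Σzᵢ/Pᵢˢᵃᵗ.
1/P = 0.124/391.1 + 0.494/41.6 + 0.382/26.0 = 0.026884 ⇒ P = 37.196 kPa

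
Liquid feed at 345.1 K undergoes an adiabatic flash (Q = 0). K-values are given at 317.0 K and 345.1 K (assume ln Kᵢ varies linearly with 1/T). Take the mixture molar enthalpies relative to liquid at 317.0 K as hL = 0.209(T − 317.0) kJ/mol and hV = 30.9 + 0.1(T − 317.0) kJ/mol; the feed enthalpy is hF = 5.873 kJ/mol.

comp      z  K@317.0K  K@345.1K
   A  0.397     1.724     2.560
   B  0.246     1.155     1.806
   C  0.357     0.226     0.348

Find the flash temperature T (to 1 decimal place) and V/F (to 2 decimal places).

T = 319.0 K, V/F = 0.18

Adiabatic flash: solve Rachford–Rice at each trial T, then check hF = ψ·hV(T) + (1−ψ)·hL(T).
  T = 317.0 K: K = (1.724, 1.155, 0.226), RR gives ψ = 0.114, H_out = 3.517 kJ/mol
  T = 345.1 K: K = (2.560, 1.806, 0.348), RR gives ψ = 0.693, H_out = 25.171 kJ/mol
  T = 331.1 K: K = (2.120, 1.459, 0.283), RR gives ψ = 0.467, H_out = 16.674 kJ/mol
  T = 324.1 K: K = (1.917, 1.303, 0.254), RR gives ψ = 0.319, H_out = 11.098 kJ/mol
  T = 320.6 K: K = (1.821, 1.228, 0.240), RR gives ψ = 0.227, H_out = 7.683 kJ/mol
  T = 318.8 K: K = (1.772, 1.191, 0.233), RR gives ψ = 0.173, H_out = 5.697 kJ/mol
Linear interpolation between T = 318.8 (H_out = 5.697) and T = 320.6 (H_out = 7.683) on hF = 5.873 gives T ≈ 319.0 K, at which ψ = 0.18.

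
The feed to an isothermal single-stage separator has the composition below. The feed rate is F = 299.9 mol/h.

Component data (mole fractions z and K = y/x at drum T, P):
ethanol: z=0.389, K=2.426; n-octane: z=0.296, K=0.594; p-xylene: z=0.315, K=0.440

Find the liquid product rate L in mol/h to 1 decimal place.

Newton iteration, V/F⁰ = 0.5:
  V/F = 0.500: g = -0.0720, g' = -0.537 → V/F = 0.366
  V/F = 0.366: g = 0.0015, g' = -0.565 → V/F = 0.369
Converged at V/F = 0.369.
Then V = V/F·F = 0.3686·299.9 = 110.5 mol/h and L = F − V = 189.4 mol/h.

L = 189.4 mol/h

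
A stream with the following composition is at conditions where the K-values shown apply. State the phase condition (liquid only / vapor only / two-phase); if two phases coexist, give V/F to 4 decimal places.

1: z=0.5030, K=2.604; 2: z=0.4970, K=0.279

two-phase, V/F = 0.3878

ΣzᵢKᵢ = 1.4485; Σzᵢ/Kᵢ = 1.9745.
Both exceed 1, so a two-phase solution exists.
Newton–Raphson from ψ = 0.41:
  ψ = 0.4100: g = -0.02200, g' = -0.9917 → ψ = 0.3878
Converged at ψ = 0.3878.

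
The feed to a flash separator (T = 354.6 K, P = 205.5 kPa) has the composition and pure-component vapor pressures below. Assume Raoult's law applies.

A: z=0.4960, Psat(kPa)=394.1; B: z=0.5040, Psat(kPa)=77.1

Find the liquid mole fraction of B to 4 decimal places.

Raoult's law: Kᵢ = Pᵢˢᵃᵗ/P = Pᵢˢᵃᵗ/205.5.
  K_A = 394.1/205.5 = 1.917762, K_B = 77.1/205.5 = 0.375182
Rachford–Rice: g(ψ) = Σ zᵢ(Kᵢ−1)/(1+ψ(Kᵢ−1)) = 0.
g(0) = ΣzᵢKᵢ − 1 = 0.1403 and g(1) = 1 − Σzᵢ/Kᵢ = -0.6020, so a root lies in (0, 1).
Iterate (Newton) starting at ψ = 0.42:
  ψ = 0.4200: g = -0.09839, g' = -0.5793 → ψ = 0.2502
  ψ = 0.2502: g = -0.00304, g' = -0.5527 → ψ = 0.2447
Converged at ψ = 0.2447.
Compositions from xᵢ = zᵢ/(1+ψ(Kᵢ−1)), yᵢ = Kᵢxᵢ:
  A: x = 0.4050, y = 0.7768
  B: x = 0.5950, y = 0.2232

x_B = 0.5950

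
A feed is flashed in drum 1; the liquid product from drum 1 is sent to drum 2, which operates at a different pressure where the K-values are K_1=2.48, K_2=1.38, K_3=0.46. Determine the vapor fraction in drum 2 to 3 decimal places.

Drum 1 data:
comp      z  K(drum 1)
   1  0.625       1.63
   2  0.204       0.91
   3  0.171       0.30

V/F (drum 2) = 0.827

Drum 1:
Newton–Raphson from ψ₁ = 0.57:
  ψ₁ = 0.570: g = 0.0712, g' = -0.368 → ψ₁ = 0.763
  ψ₁ = 0.763: g = -0.0109, g' = -0.501 → ψ₁ = 0.742
  ψ₁ = 0.742: g = -0.0002, g' = -0.480 → ψ₁ = 0.741
Converged at ψ₁ = 0.741.
Drum-1 compositions:
  1: x = 0.426, y = 0.694
  2: x = 0.219, y = 0.199
  3: x = 0.355, y = 0.107
Drum-2 feed = drum-1 liquid: z₂ = (0.4261, 0.2186, 0.3554).
Drum 2:
Newton iteration, ψ₂⁰ = 0.5:
  ψ₂ = 0.500: g = 0.1693, g' = -0.525 → ψ₂ = 0.823
  ψ₂ = 0.823: g = 0.0024, g' = -0.544 → ψ₂ = 0.827
Converged at ψ₂ = 0.827.
  1: x = 0.192, y = 0.475
  2: x = 0.166, y = 0.230
  3: x = 0.642, y = 0.295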